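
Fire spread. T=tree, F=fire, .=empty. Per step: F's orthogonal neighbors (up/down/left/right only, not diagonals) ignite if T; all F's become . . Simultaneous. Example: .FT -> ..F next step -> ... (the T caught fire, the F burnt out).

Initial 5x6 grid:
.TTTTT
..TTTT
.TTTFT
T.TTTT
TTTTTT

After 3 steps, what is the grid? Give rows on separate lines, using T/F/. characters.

Step 1: 4 trees catch fire, 1 burn out
  .TTTTT
  ..TTFT
  .TTF.F
  T.TTFT
  TTTTTT
Step 2: 7 trees catch fire, 4 burn out
  .TTTFT
  ..TF.F
  .TF...
  T.TF.F
  TTTTFT
Step 3: 7 trees catch fire, 7 burn out
  .TTF.F
  ..F...
  .F....
  T.F...
  TTTF.F

.TTF.F
..F...
.F....
T.F...
TTTF.F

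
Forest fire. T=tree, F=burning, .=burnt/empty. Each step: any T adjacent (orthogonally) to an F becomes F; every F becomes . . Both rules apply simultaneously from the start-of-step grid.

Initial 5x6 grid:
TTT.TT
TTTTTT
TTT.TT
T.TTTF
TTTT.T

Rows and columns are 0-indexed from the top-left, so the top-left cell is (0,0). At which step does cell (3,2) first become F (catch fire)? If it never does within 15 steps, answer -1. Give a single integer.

Step 1: cell (3,2)='T' (+3 fires, +1 burnt)
Step 2: cell (3,2)='T' (+3 fires, +3 burnt)
Step 3: cell (3,2)='F' (+4 fires, +3 burnt)
  -> target ignites at step 3
Step 4: cell (3,2)='.' (+4 fires, +4 burnt)
Step 5: cell (3,2)='.' (+3 fires, +4 burnt)
Step 6: cell (3,2)='.' (+4 fires, +3 burnt)
Step 7: cell (3,2)='.' (+3 fires, +4 burnt)
Step 8: cell (3,2)='.' (+1 fires, +3 burnt)
Step 9: cell (3,2)='.' (+0 fires, +1 burnt)
  fire out at step 9

3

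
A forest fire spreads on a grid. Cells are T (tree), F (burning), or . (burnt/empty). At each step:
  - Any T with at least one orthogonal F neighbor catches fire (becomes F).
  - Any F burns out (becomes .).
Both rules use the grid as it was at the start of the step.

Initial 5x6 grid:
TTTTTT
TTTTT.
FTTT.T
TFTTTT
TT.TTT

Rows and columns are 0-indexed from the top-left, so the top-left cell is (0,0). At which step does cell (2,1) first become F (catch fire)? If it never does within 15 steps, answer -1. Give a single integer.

Step 1: cell (2,1)='F' (+5 fires, +2 burnt)
  -> target ignites at step 1
Step 2: cell (2,1)='.' (+5 fires, +5 burnt)
Step 3: cell (2,1)='.' (+5 fires, +5 burnt)
Step 4: cell (2,1)='.' (+4 fires, +5 burnt)
Step 5: cell (2,1)='.' (+4 fires, +4 burnt)
Step 6: cell (2,1)='.' (+1 fires, +4 burnt)
Step 7: cell (2,1)='.' (+1 fires, +1 burnt)
Step 8: cell (2,1)='.' (+0 fires, +1 burnt)
  fire out at step 8

1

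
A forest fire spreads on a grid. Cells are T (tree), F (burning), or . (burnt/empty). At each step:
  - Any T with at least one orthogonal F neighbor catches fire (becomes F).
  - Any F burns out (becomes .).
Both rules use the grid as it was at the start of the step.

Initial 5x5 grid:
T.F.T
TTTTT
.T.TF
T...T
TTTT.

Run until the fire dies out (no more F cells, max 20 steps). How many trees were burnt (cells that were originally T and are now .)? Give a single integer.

Step 1: +4 fires, +2 burnt (F count now 4)
Step 2: +3 fires, +4 burnt (F count now 3)
Step 3: +2 fires, +3 burnt (F count now 2)
Step 4: +1 fires, +2 burnt (F count now 1)
Step 5: +0 fires, +1 burnt (F count now 0)
Fire out after step 5
Initially T: 15, now '.': 20
Total burnt (originally-T cells now '.'): 10

Answer: 10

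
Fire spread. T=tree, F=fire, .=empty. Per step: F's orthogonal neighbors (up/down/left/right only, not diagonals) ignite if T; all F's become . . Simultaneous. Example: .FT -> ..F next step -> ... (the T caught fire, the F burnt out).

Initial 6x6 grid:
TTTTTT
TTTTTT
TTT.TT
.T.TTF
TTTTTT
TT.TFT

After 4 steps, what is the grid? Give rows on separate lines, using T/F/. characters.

Step 1: 6 trees catch fire, 2 burn out
  TTTTTT
  TTTTTT
  TTT.TF
  .T.TF.
  TTTTFF
  TT.F.F
Step 2: 4 trees catch fire, 6 burn out
  TTTTTT
  TTTTTF
  TTT.F.
  .T.F..
  TTTF..
  TT....
Step 3: 3 trees catch fire, 4 burn out
  TTTTTF
  TTTTF.
  TTT...
  .T....
  TTF...
  TT....
Step 4: 3 trees catch fire, 3 burn out
  TTTTF.
  TTTF..
  TTT...
  .T....
  TF....
  TT....

TTTTF.
TTTF..
TTT...
.T....
TF....
TT....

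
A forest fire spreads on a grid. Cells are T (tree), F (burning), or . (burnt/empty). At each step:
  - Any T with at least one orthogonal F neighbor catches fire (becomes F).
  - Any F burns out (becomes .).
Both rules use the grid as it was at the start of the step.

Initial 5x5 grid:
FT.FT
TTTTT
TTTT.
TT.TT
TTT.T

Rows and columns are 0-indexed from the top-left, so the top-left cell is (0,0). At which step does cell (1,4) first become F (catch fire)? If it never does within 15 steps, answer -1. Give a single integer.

Step 1: cell (1,4)='T' (+4 fires, +2 burnt)
Step 2: cell (1,4)='F' (+5 fires, +4 burnt)
  -> target ignites at step 2
Step 3: cell (1,4)='.' (+4 fires, +5 burnt)
Step 4: cell (1,4)='.' (+3 fires, +4 burnt)
Step 5: cell (1,4)='.' (+2 fires, +3 burnt)
Step 6: cell (1,4)='.' (+1 fires, +2 burnt)
Step 7: cell (1,4)='.' (+0 fires, +1 burnt)
  fire out at step 7

2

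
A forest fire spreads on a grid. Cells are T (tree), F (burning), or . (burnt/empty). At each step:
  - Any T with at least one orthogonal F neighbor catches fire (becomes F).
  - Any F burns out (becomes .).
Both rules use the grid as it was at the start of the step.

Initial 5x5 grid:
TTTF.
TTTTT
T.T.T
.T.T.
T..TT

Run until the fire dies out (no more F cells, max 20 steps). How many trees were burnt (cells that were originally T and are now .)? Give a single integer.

Step 1: +2 fires, +1 burnt (F count now 2)
Step 2: +3 fires, +2 burnt (F count now 3)
Step 3: +4 fires, +3 burnt (F count now 4)
Step 4: +1 fires, +4 burnt (F count now 1)
Step 5: +1 fires, +1 burnt (F count now 1)
Step 6: +0 fires, +1 burnt (F count now 0)
Fire out after step 6
Initially T: 16, now '.': 20
Total burnt (originally-T cells now '.'): 11

Answer: 11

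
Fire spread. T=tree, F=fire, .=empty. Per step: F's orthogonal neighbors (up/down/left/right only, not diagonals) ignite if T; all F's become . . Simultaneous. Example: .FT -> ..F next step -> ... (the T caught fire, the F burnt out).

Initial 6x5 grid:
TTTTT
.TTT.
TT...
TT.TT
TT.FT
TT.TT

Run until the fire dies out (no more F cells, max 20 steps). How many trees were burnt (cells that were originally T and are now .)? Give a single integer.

Step 1: +3 fires, +1 burnt (F count now 3)
Step 2: +2 fires, +3 burnt (F count now 2)
Step 3: +0 fires, +2 burnt (F count now 0)
Fire out after step 3
Initially T: 21, now '.': 14
Total burnt (originally-T cells now '.'): 5

Answer: 5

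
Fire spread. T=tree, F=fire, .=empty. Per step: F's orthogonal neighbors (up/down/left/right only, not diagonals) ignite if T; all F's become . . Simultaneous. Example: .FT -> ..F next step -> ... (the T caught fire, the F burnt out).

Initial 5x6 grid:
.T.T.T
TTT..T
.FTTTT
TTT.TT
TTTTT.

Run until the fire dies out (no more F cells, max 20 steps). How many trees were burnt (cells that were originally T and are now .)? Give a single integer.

Step 1: +3 fires, +1 burnt (F count now 3)
Step 2: +7 fires, +3 burnt (F count now 7)
Step 3: +3 fires, +7 burnt (F count now 3)
Step 4: +3 fires, +3 burnt (F count now 3)
Step 5: +3 fires, +3 burnt (F count now 3)
Step 6: +1 fires, +3 burnt (F count now 1)
Step 7: +0 fires, +1 burnt (F count now 0)
Fire out after step 7
Initially T: 21, now '.': 29
Total burnt (originally-T cells now '.'): 20

Answer: 20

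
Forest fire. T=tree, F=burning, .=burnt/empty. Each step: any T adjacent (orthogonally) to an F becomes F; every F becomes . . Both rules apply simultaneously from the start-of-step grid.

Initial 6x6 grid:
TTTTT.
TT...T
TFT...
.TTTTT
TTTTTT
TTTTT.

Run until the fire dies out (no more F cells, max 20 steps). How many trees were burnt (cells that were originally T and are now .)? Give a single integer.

Answer: 25

Derivation:
Step 1: +4 fires, +1 burnt (F count now 4)
Step 2: +4 fires, +4 burnt (F count now 4)
Step 3: +6 fires, +4 burnt (F count now 6)
Step 4: +5 fires, +6 burnt (F count now 5)
Step 5: +4 fires, +5 burnt (F count now 4)
Step 6: +2 fires, +4 burnt (F count now 2)
Step 7: +0 fires, +2 burnt (F count now 0)
Fire out after step 7
Initially T: 26, now '.': 35
Total burnt (originally-T cells now '.'): 25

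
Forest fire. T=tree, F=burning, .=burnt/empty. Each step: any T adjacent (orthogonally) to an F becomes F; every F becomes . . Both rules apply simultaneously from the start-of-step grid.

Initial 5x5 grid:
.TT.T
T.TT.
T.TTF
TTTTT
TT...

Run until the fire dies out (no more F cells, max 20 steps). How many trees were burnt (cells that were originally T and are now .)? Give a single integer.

Answer: 15

Derivation:
Step 1: +2 fires, +1 burnt (F count now 2)
Step 2: +3 fires, +2 burnt (F count now 3)
Step 3: +2 fires, +3 burnt (F count now 2)
Step 4: +2 fires, +2 burnt (F count now 2)
Step 5: +3 fires, +2 burnt (F count now 3)
Step 6: +2 fires, +3 burnt (F count now 2)
Step 7: +1 fires, +2 burnt (F count now 1)
Step 8: +0 fires, +1 burnt (F count now 0)
Fire out after step 8
Initially T: 16, now '.': 24
Total burnt (originally-T cells now '.'): 15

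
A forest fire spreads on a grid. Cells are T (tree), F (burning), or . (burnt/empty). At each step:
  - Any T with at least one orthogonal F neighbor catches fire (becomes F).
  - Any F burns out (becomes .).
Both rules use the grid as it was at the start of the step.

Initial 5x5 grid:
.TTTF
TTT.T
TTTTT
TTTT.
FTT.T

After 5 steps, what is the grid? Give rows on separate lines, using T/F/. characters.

Step 1: 4 trees catch fire, 2 burn out
  .TTF.
  TTT.F
  TTTTT
  FTTT.
  .FT.T
Step 2: 5 trees catch fire, 4 burn out
  .TF..
  TTT..
  FTTTF
  .FTT.
  ..F.T
Step 3: 6 trees catch fire, 5 burn out
  .F...
  FTF..
  .FTF.
  ..FT.
  ....T
Step 4: 3 trees catch fire, 6 burn out
  .....
  .F...
  ..F..
  ...F.
  ....T
Step 5: 0 trees catch fire, 3 burn out
  .....
  .....
  .....
  .....
  ....T

.....
.....
.....
.....
....T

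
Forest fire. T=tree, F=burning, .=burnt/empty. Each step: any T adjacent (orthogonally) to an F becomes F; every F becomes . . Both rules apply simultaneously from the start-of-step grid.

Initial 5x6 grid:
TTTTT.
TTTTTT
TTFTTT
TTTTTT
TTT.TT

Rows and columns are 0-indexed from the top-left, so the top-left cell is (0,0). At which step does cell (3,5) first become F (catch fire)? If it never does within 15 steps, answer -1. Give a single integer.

Step 1: cell (3,5)='T' (+4 fires, +1 burnt)
Step 2: cell (3,5)='T' (+8 fires, +4 burnt)
Step 3: cell (3,5)='T' (+8 fires, +8 burnt)
Step 4: cell (3,5)='F' (+6 fires, +8 burnt)
  -> target ignites at step 4
Step 5: cell (3,5)='.' (+1 fires, +6 burnt)
Step 6: cell (3,5)='.' (+0 fires, +1 burnt)
  fire out at step 6

4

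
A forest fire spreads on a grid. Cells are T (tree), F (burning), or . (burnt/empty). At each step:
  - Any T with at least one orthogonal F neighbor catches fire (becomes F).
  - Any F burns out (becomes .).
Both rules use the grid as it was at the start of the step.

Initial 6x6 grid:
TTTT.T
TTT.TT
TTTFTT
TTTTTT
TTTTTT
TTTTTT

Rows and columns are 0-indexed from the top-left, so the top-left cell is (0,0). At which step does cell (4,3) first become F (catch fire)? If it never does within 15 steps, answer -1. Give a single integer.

Step 1: cell (4,3)='T' (+3 fires, +1 burnt)
Step 2: cell (4,3)='F' (+7 fires, +3 burnt)
  -> target ignites at step 2
Step 3: cell (4,3)='.' (+9 fires, +7 burnt)
Step 4: cell (4,3)='.' (+9 fires, +9 burnt)
Step 5: cell (4,3)='.' (+4 fires, +9 burnt)
Step 6: cell (4,3)='.' (+1 fires, +4 burnt)
Step 7: cell (4,3)='.' (+0 fires, +1 burnt)
  fire out at step 7

2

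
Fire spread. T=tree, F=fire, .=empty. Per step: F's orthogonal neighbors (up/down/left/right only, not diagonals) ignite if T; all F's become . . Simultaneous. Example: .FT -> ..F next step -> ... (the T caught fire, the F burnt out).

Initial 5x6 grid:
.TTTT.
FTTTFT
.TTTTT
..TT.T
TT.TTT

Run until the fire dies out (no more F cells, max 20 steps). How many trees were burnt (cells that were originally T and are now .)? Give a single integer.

Step 1: +5 fires, +2 burnt (F count now 5)
Step 2: +6 fires, +5 burnt (F count now 6)
Step 3: +4 fires, +6 burnt (F count now 4)
Step 4: +3 fires, +4 burnt (F count now 3)
Step 5: +1 fires, +3 burnt (F count now 1)
Step 6: +0 fires, +1 burnt (F count now 0)
Fire out after step 6
Initially T: 21, now '.': 28
Total burnt (originally-T cells now '.'): 19

Answer: 19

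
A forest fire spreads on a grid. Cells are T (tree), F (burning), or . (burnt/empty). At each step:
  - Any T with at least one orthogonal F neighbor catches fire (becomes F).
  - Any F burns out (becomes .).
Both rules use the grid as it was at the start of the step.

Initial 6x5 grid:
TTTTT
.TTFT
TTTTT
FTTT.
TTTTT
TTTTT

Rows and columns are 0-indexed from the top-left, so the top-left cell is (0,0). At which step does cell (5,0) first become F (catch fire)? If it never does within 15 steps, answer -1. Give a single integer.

Step 1: cell (5,0)='T' (+7 fires, +2 burnt)
Step 2: cell (5,0)='F' (+10 fires, +7 burnt)
  -> target ignites at step 2
Step 3: cell (5,0)='.' (+4 fires, +10 burnt)
Step 4: cell (5,0)='.' (+4 fires, +4 burnt)
Step 5: cell (5,0)='.' (+1 fires, +4 burnt)
Step 6: cell (5,0)='.' (+0 fires, +1 burnt)
  fire out at step 6

2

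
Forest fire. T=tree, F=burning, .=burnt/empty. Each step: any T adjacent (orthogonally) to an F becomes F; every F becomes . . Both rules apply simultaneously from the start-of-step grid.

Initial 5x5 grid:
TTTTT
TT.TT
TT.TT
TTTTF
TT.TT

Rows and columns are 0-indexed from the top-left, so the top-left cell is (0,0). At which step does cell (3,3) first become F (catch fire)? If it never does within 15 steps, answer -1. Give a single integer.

Step 1: cell (3,3)='F' (+3 fires, +1 burnt)
  -> target ignites at step 1
Step 2: cell (3,3)='.' (+4 fires, +3 burnt)
Step 3: cell (3,3)='.' (+3 fires, +4 burnt)
Step 4: cell (3,3)='.' (+4 fires, +3 burnt)
Step 5: cell (3,3)='.' (+4 fires, +4 burnt)
Step 6: cell (3,3)='.' (+2 fires, +4 burnt)
Step 7: cell (3,3)='.' (+1 fires, +2 burnt)
Step 8: cell (3,3)='.' (+0 fires, +1 burnt)
  fire out at step 8

1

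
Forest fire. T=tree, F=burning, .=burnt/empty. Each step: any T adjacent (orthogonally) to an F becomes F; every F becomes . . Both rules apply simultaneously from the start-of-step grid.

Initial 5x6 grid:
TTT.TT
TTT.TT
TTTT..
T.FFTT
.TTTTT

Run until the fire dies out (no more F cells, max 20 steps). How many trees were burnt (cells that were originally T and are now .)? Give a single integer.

Step 1: +5 fires, +2 burnt (F count now 5)
Step 2: +5 fires, +5 burnt (F count now 5)
Step 3: +4 fires, +5 burnt (F count now 4)
Step 4: +3 fires, +4 burnt (F count now 3)
Step 5: +1 fires, +3 burnt (F count now 1)
Step 6: +0 fires, +1 burnt (F count now 0)
Fire out after step 6
Initially T: 22, now '.': 26
Total burnt (originally-T cells now '.'): 18

Answer: 18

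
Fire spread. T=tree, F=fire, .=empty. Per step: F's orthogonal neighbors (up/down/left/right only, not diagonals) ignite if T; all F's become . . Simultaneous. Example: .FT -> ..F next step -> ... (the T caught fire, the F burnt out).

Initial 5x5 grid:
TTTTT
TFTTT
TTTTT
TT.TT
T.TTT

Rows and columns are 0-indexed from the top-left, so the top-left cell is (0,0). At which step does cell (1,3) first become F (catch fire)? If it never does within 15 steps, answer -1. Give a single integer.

Step 1: cell (1,3)='T' (+4 fires, +1 burnt)
Step 2: cell (1,3)='F' (+6 fires, +4 burnt)
  -> target ignites at step 2
Step 3: cell (1,3)='.' (+4 fires, +6 burnt)
Step 4: cell (1,3)='.' (+4 fires, +4 burnt)
Step 5: cell (1,3)='.' (+2 fires, +4 burnt)
Step 6: cell (1,3)='.' (+2 fires, +2 burnt)
Step 7: cell (1,3)='.' (+0 fires, +2 burnt)
  fire out at step 7

2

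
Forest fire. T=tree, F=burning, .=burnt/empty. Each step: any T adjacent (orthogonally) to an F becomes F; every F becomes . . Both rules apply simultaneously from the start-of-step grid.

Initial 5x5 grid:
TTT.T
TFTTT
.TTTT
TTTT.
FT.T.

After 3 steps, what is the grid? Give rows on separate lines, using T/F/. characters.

Step 1: 6 trees catch fire, 2 burn out
  TFT.T
  F.FTT
  .FTTT
  FTTT.
  .F.T.
Step 2: 5 trees catch fire, 6 burn out
  F.F.T
  ...FT
  ..FTT
  .FTT.
  ...T.
Step 3: 3 trees catch fire, 5 burn out
  ....T
  ....F
  ...FT
  ..FT.
  ...T.

....T
....F
...FT
..FT.
...T.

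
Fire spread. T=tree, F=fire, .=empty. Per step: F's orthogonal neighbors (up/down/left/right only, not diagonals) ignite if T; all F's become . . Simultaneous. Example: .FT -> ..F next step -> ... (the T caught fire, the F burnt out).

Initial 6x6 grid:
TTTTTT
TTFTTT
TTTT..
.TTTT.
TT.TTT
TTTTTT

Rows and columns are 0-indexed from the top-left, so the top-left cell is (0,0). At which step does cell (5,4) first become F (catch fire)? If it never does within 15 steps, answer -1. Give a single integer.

Step 1: cell (5,4)='T' (+4 fires, +1 burnt)
Step 2: cell (5,4)='T' (+7 fires, +4 burnt)
Step 3: cell (5,4)='T' (+6 fires, +7 burnt)
Step 4: cell (5,4)='T' (+4 fires, +6 burnt)
Step 5: cell (5,4)='T' (+4 fires, +4 burnt)
Step 6: cell (5,4)='F' (+4 fires, +4 burnt)
  -> target ignites at step 6
Step 7: cell (5,4)='.' (+1 fires, +4 burnt)
Step 8: cell (5,4)='.' (+0 fires, +1 burnt)
  fire out at step 8

6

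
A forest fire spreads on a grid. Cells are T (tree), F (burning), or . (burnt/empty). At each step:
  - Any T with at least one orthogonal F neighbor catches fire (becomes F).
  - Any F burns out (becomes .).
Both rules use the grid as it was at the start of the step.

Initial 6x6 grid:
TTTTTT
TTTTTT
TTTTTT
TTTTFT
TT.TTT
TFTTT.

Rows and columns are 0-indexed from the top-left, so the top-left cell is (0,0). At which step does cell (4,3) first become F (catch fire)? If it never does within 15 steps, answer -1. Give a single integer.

Step 1: cell (4,3)='T' (+7 fires, +2 burnt)
Step 2: cell (4,3)='F' (+10 fires, +7 burnt)
  -> target ignites at step 2
Step 3: cell (4,3)='.' (+6 fires, +10 burnt)
Step 4: cell (4,3)='.' (+5 fires, +6 burnt)
Step 5: cell (4,3)='.' (+3 fires, +5 burnt)
Step 6: cell (4,3)='.' (+1 fires, +3 burnt)
Step 7: cell (4,3)='.' (+0 fires, +1 burnt)
  fire out at step 7

2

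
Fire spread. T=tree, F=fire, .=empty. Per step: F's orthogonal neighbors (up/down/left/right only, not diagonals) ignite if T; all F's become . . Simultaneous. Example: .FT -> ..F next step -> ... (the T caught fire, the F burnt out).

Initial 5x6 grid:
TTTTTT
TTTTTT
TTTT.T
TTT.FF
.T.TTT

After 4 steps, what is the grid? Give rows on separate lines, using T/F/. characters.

Step 1: 3 trees catch fire, 2 burn out
  TTTTTT
  TTTTTT
  TTTT.F
  TTT...
  .T.TFF
Step 2: 2 trees catch fire, 3 burn out
  TTTTTT
  TTTTTF
  TTTT..
  TTT...
  .T.F..
Step 3: 2 trees catch fire, 2 burn out
  TTTTTF
  TTTTF.
  TTTT..
  TTT...
  .T....
Step 4: 2 trees catch fire, 2 burn out
  TTTTF.
  TTTF..
  TTTT..
  TTT...
  .T....

TTTTF.
TTTF..
TTTT..
TTT...
.T....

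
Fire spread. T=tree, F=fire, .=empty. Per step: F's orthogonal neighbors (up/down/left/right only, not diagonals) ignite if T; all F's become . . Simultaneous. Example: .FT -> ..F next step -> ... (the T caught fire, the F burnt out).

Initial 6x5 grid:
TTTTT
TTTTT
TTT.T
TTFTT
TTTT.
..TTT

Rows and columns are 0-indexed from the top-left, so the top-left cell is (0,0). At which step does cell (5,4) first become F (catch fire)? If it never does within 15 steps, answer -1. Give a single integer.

Step 1: cell (5,4)='T' (+4 fires, +1 burnt)
Step 2: cell (5,4)='T' (+7 fires, +4 burnt)
Step 3: cell (5,4)='T' (+7 fires, +7 burnt)
Step 4: cell (5,4)='F' (+5 fires, +7 burnt)
  -> target ignites at step 4
Step 5: cell (5,4)='.' (+2 fires, +5 burnt)
Step 6: cell (5,4)='.' (+0 fires, +2 burnt)
  fire out at step 6

4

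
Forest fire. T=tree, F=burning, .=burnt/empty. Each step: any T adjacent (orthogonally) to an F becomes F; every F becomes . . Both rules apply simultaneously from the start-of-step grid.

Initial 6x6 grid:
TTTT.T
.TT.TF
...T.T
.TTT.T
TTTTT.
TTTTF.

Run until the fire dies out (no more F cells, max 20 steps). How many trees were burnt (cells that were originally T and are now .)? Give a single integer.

Step 1: +5 fires, +2 burnt (F count now 5)
Step 2: +3 fires, +5 burnt (F count now 3)
Step 3: +3 fires, +3 burnt (F count now 3)
Step 4: +4 fires, +3 burnt (F count now 4)
Step 5: +2 fires, +4 burnt (F count now 2)
Step 6: +0 fires, +2 burnt (F count now 0)
Fire out after step 6
Initially T: 23, now '.': 30
Total burnt (originally-T cells now '.'): 17

Answer: 17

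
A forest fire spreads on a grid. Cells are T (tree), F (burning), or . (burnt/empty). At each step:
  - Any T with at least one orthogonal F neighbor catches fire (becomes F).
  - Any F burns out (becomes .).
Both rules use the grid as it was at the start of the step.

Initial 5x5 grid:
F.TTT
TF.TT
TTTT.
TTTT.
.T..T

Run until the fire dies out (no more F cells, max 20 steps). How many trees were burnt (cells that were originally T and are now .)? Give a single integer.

Step 1: +2 fires, +2 burnt (F count now 2)
Step 2: +3 fires, +2 burnt (F count now 3)
Step 3: +4 fires, +3 burnt (F count now 4)
Step 4: +2 fires, +4 burnt (F count now 2)
Step 5: +2 fires, +2 burnt (F count now 2)
Step 6: +2 fires, +2 burnt (F count now 2)
Step 7: +0 fires, +2 burnt (F count now 0)
Fire out after step 7
Initially T: 16, now '.': 24
Total burnt (originally-T cells now '.'): 15

Answer: 15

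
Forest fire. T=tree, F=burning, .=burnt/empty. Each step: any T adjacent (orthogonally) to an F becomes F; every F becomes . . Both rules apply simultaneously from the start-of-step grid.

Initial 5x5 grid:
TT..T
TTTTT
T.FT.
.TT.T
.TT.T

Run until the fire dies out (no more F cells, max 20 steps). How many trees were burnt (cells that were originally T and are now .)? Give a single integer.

Step 1: +3 fires, +1 burnt (F count now 3)
Step 2: +4 fires, +3 burnt (F count now 4)
Step 3: +4 fires, +4 burnt (F count now 4)
Step 4: +3 fires, +4 burnt (F count now 3)
Step 5: +0 fires, +3 burnt (F count now 0)
Fire out after step 5
Initially T: 16, now '.': 23
Total burnt (originally-T cells now '.'): 14

Answer: 14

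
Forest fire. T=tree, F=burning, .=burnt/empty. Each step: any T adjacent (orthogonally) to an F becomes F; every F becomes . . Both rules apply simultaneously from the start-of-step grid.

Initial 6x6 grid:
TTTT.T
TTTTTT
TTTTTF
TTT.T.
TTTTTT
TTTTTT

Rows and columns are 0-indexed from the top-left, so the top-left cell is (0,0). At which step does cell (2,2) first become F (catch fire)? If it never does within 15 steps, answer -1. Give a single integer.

Step 1: cell (2,2)='T' (+2 fires, +1 burnt)
Step 2: cell (2,2)='T' (+4 fires, +2 burnt)
Step 3: cell (2,2)='F' (+3 fires, +4 burnt)
  -> target ignites at step 3
Step 4: cell (2,2)='.' (+7 fires, +3 burnt)
Step 5: cell (2,2)='.' (+7 fires, +7 burnt)
Step 6: cell (2,2)='.' (+5 fires, +7 burnt)
Step 7: cell (2,2)='.' (+3 fires, +5 burnt)
Step 8: cell (2,2)='.' (+1 fires, +3 burnt)
Step 9: cell (2,2)='.' (+0 fires, +1 burnt)
  fire out at step 9

3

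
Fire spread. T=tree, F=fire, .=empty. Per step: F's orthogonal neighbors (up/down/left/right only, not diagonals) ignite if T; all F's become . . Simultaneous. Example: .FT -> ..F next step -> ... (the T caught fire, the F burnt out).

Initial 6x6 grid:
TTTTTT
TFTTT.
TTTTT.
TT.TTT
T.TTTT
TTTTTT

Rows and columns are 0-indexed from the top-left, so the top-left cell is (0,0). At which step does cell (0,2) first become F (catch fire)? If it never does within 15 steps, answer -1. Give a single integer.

Step 1: cell (0,2)='T' (+4 fires, +1 burnt)
Step 2: cell (0,2)='F' (+6 fires, +4 burnt)
  -> target ignites at step 2
Step 3: cell (0,2)='.' (+4 fires, +6 burnt)
Step 4: cell (0,2)='.' (+4 fires, +4 burnt)
Step 5: cell (0,2)='.' (+4 fires, +4 burnt)
Step 6: cell (0,2)='.' (+5 fires, +4 burnt)
Step 7: cell (0,2)='.' (+3 fires, +5 burnt)
Step 8: cell (0,2)='.' (+1 fires, +3 burnt)
Step 9: cell (0,2)='.' (+0 fires, +1 burnt)
  fire out at step 9

2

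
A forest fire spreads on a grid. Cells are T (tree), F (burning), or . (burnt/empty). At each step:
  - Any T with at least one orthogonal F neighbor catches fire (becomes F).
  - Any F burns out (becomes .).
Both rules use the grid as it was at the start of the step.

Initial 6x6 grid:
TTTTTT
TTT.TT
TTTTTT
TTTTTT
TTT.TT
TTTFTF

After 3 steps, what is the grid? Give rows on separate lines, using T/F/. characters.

Step 1: 3 trees catch fire, 2 burn out
  TTTTTT
  TTT.TT
  TTTTTT
  TTTTTT
  TTT.TF
  TTF.F.
Step 2: 4 trees catch fire, 3 burn out
  TTTTTT
  TTT.TT
  TTTTTT
  TTTTTF
  TTF.F.
  TF....
Step 3: 5 trees catch fire, 4 burn out
  TTTTTT
  TTT.TT
  TTTTTF
  TTFTF.
  TF....
  F.....

TTTTTT
TTT.TT
TTTTTF
TTFTF.
TF....
F.....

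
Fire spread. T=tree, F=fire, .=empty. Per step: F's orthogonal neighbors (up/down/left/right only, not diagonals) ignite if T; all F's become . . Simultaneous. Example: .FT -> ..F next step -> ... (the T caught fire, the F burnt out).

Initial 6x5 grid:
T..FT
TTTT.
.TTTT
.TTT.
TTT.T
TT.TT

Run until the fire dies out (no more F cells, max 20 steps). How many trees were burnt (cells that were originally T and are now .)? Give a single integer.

Step 1: +2 fires, +1 burnt (F count now 2)
Step 2: +2 fires, +2 burnt (F count now 2)
Step 3: +4 fires, +2 burnt (F count now 4)
Step 4: +3 fires, +4 burnt (F count now 3)
Step 5: +3 fires, +3 burnt (F count now 3)
Step 6: +1 fires, +3 burnt (F count now 1)
Step 7: +2 fires, +1 burnt (F count now 2)
Step 8: +1 fires, +2 burnt (F count now 1)
Step 9: +0 fires, +1 burnt (F count now 0)
Fire out after step 9
Initially T: 21, now '.': 27
Total burnt (originally-T cells now '.'): 18

Answer: 18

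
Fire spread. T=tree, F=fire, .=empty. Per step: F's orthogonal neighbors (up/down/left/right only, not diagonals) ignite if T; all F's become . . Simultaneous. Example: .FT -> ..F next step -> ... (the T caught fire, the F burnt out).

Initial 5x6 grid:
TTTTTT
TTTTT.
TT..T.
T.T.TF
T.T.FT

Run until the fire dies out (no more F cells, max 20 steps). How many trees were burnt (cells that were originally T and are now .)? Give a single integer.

Step 1: +2 fires, +2 burnt (F count now 2)
Step 2: +1 fires, +2 burnt (F count now 1)
Step 3: +1 fires, +1 burnt (F count now 1)
Step 4: +2 fires, +1 burnt (F count now 2)
Step 5: +3 fires, +2 burnt (F count now 3)
Step 6: +2 fires, +3 burnt (F count now 2)
Step 7: +3 fires, +2 burnt (F count now 3)
Step 8: +2 fires, +3 burnt (F count now 2)
Step 9: +1 fires, +2 burnt (F count now 1)
Step 10: +1 fires, +1 burnt (F count now 1)
Step 11: +0 fires, +1 burnt (F count now 0)
Fire out after step 11
Initially T: 20, now '.': 28
Total burnt (originally-T cells now '.'): 18

Answer: 18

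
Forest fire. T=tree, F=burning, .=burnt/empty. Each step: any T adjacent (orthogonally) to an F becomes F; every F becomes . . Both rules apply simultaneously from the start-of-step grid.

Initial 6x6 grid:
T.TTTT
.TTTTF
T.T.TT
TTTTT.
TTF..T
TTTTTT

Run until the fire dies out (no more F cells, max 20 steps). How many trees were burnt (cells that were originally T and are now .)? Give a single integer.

Answer: 26

Derivation:
Step 1: +6 fires, +2 burnt (F count now 6)
Step 2: +9 fires, +6 burnt (F count now 9)
Step 3: +6 fires, +9 burnt (F count now 6)
Step 4: +4 fires, +6 burnt (F count now 4)
Step 5: +1 fires, +4 burnt (F count now 1)
Step 6: +0 fires, +1 burnt (F count now 0)
Fire out after step 6
Initially T: 27, now '.': 35
Total burnt (originally-T cells now '.'): 26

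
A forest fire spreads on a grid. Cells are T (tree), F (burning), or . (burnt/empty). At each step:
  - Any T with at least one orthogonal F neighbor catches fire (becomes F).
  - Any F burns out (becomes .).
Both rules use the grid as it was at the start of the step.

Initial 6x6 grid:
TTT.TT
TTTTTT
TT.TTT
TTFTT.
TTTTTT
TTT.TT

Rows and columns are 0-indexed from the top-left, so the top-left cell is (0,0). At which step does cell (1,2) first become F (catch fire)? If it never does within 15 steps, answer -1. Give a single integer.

Step 1: cell (1,2)='T' (+3 fires, +1 burnt)
Step 2: cell (1,2)='T' (+7 fires, +3 burnt)
Step 3: cell (1,2)='T' (+7 fires, +7 burnt)
Step 4: cell (1,2)='F' (+8 fires, +7 burnt)
  -> target ignites at step 4
Step 5: cell (1,2)='.' (+5 fires, +8 burnt)
Step 6: cell (1,2)='.' (+1 fires, +5 burnt)
Step 7: cell (1,2)='.' (+0 fires, +1 burnt)
  fire out at step 7

4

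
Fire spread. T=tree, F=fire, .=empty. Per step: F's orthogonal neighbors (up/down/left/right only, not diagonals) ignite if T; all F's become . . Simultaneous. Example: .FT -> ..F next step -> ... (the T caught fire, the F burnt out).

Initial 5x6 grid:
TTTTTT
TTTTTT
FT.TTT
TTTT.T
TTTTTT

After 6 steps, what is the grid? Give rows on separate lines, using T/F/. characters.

Step 1: 3 trees catch fire, 1 burn out
  TTTTTT
  FTTTTT
  .F.TTT
  FTTT.T
  TTTTTT
Step 2: 4 trees catch fire, 3 burn out
  FTTTTT
  .FTTTT
  ...TTT
  .FTT.T
  FTTTTT
Step 3: 4 trees catch fire, 4 burn out
  .FTTTT
  ..FTTT
  ...TTT
  ..FT.T
  .FTTTT
Step 4: 4 trees catch fire, 4 burn out
  ..FTTT
  ...FTT
  ...TTT
  ...F.T
  ..FTTT
Step 5: 4 trees catch fire, 4 burn out
  ...FTT
  ....FT
  ...FTT
  .....T
  ...FTT
Step 6: 4 trees catch fire, 4 burn out
  ....FT
  .....F
  ....FT
  .....T
  ....FT

....FT
.....F
....FT
.....T
....FT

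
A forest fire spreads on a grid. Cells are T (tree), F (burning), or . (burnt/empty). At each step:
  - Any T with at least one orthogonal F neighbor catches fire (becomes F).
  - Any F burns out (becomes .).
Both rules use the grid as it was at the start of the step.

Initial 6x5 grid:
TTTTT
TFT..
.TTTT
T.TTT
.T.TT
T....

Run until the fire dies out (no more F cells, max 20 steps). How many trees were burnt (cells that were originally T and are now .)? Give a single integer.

Answer: 16

Derivation:
Step 1: +4 fires, +1 burnt (F count now 4)
Step 2: +3 fires, +4 burnt (F count now 3)
Step 3: +3 fires, +3 burnt (F count now 3)
Step 4: +3 fires, +3 burnt (F count now 3)
Step 5: +2 fires, +3 burnt (F count now 2)
Step 6: +1 fires, +2 burnt (F count now 1)
Step 7: +0 fires, +1 burnt (F count now 0)
Fire out after step 7
Initially T: 19, now '.': 27
Total burnt (originally-T cells now '.'): 16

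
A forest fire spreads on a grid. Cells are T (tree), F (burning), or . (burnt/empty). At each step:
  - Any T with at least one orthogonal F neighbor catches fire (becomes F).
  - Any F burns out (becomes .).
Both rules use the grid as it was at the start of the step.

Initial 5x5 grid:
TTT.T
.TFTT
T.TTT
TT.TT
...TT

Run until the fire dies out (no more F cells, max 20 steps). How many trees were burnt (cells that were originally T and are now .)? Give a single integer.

Answer: 14

Derivation:
Step 1: +4 fires, +1 burnt (F count now 4)
Step 2: +3 fires, +4 burnt (F count now 3)
Step 3: +4 fires, +3 burnt (F count now 4)
Step 4: +2 fires, +4 burnt (F count now 2)
Step 5: +1 fires, +2 burnt (F count now 1)
Step 6: +0 fires, +1 burnt (F count now 0)
Fire out after step 6
Initially T: 17, now '.': 22
Total burnt (originally-T cells now '.'): 14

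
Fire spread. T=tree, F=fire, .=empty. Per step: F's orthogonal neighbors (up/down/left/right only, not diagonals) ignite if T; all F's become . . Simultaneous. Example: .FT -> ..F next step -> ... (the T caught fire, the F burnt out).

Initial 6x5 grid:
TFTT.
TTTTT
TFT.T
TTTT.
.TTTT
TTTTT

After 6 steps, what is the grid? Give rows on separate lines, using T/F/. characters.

Step 1: 6 trees catch fire, 2 burn out
  F.FT.
  TFTTT
  F.F.T
  TFTT.
  .TTTT
  TTTTT
Step 2: 6 trees catch fire, 6 burn out
  ...F.
  F.FTT
  ....T
  F.FT.
  .FTTT
  TTTTT
Step 3: 4 trees catch fire, 6 burn out
  .....
  ...FT
  ....T
  ...F.
  ..FTT
  TFTTT
Step 4: 4 trees catch fire, 4 burn out
  .....
  ....F
  ....T
  .....
  ...FT
  F.FTT
Step 5: 3 trees catch fire, 4 burn out
  .....
  .....
  ....F
  .....
  ....F
  ...FT
Step 6: 1 trees catch fire, 3 burn out
  .....
  .....
  .....
  .....
  .....
  ....F

.....
.....
.....
.....
.....
....F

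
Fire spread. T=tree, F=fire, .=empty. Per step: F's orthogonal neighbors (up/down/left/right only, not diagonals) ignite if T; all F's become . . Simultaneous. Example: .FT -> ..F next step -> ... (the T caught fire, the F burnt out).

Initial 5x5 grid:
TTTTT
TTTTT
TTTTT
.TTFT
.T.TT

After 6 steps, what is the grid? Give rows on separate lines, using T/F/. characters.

Step 1: 4 trees catch fire, 1 burn out
  TTTTT
  TTTTT
  TTTFT
  .TF.F
  .T.FT
Step 2: 5 trees catch fire, 4 burn out
  TTTTT
  TTTFT
  TTF.F
  .F...
  .T..F
Step 3: 5 trees catch fire, 5 burn out
  TTTFT
  TTF.F
  TF...
  .....
  .F...
Step 4: 4 trees catch fire, 5 burn out
  TTF.F
  TF...
  F....
  .....
  .....
Step 5: 2 trees catch fire, 4 burn out
  TF...
  F....
  .....
  .....
  .....
Step 6: 1 trees catch fire, 2 burn out
  F....
  .....
  .....
  .....
  .....

F....
.....
.....
.....
.....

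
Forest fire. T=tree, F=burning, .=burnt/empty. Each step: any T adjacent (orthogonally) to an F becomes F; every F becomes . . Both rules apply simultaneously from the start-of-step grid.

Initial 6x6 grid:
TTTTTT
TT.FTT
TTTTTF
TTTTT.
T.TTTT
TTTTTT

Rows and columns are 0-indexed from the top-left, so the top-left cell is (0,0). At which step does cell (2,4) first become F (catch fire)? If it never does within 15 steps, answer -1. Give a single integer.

Step 1: cell (2,4)='F' (+5 fires, +2 burnt)
  -> target ignites at step 1
Step 2: cell (2,4)='.' (+6 fires, +5 burnt)
Step 3: cell (2,4)='.' (+5 fires, +6 burnt)
Step 4: cell (2,4)='.' (+8 fires, +5 burnt)
Step 5: cell (2,4)='.' (+4 fires, +8 burnt)
Step 6: cell (2,4)='.' (+2 fires, +4 burnt)
Step 7: cell (2,4)='.' (+1 fires, +2 burnt)
Step 8: cell (2,4)='.' (+0 fires, +1 burnt)
  fire out at step 8

1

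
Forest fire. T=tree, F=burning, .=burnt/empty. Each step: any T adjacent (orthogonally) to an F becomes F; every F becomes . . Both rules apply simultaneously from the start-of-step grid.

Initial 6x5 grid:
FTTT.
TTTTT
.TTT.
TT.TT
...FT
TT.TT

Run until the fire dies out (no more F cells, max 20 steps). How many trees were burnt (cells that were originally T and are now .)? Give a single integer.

Answer: 18

Derivation:
Step 1: +5 fires, +2 burnt (F count now 5)
Step 2: +5 fires, +5 burnt (F count now 5)
Step 3: +5 fires, +5 burnt (F count now 5)
Step 4: +2 fires, +5 burnt (F count now 2)
Step 5: +1 fires, +2 burnt (F count now 1)
Step 6: +0 fires, +1 burnt (F count now 0)
Fire out after step 6
Initially T: 20, now '.': 28
Total burnt (originally-T cells now '.'): 18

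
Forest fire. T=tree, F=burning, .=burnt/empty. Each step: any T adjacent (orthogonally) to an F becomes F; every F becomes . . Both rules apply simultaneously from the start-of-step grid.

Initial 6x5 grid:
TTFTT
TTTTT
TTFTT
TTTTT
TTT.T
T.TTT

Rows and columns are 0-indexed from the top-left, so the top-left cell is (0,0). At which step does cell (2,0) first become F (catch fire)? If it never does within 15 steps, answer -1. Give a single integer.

Step 1: cell (2,0)='T' (+6 fires, +2 burnt)
Step 2: cell (2,0)='F' (+9 fires, +6 burnt)
  -> target ignites at step 2
Step 3: cell (2,0)='.' (+6 fires, +9 burnt)
Step 4: cell (2,0)='.' (+3 fires, +6 burnt)
Step 5: cell (2,0)='.' (+2 fires, +3 burnt)
Step 6: cell (2,0)='.' (+0 fires, +2 burnt)
  fire out at step 6

2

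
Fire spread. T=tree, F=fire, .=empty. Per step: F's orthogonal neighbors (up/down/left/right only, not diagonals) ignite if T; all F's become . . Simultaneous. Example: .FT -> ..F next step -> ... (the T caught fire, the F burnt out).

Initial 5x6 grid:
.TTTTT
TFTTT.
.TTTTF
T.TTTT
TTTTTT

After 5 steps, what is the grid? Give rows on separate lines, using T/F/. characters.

Step 1: 6 trees catch fire, 2 burn out
  .FTTTT
  F.FTT.
  .FTTF.
  T.TTTF
  TTTTTT
Step 2: 7 trees catch fire, 6 burn out
  ..FTTT
  ...FF.
  ..FF..
  T.TTF.
  TTTTTF
Step 3: 5 trees catch fire, 7 burn out
  ...FFT
  ......
  ......
  T.FF..
  TTTTF.
Step 4: 3 trees catch fire, 5 burn out
  .....F
  ......
  ......
  T.....
  TTFF..
Step 5: 1 trees catch fire, 3 burn out
  ......
  ......
  ......
  T.....
  TF....

......
......
......
T.....
TF....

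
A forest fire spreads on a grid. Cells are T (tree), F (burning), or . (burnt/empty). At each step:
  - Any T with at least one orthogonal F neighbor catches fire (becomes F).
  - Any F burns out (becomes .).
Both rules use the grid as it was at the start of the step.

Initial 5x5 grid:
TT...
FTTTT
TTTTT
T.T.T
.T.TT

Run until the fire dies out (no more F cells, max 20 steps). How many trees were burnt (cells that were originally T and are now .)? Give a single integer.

Answer: 16

Derivation:
Step 1: +3 fires, +1 burnt (F count now 3)
Step 2: +4 fires, +3 burnt (F count now 4)
Step 3: +2 fires, +4 burnt (F count now 2)
Step 4: +3 fires, +2 burnt (F count now 3)
Step 5: +1 fires, +3 burnt (F count now 1)
Step 6: +1 fires, +1 burnt (F count now 1)
Step 7: +1 fires, +1 burnt (F count now 1)
Step 8: +1 fires, +1 burnt (F count now 1)
Step 9: +0 fires, +1 burnt (F count now 0)
Fire out after step 9
Initially T: 17, now '.': 24
Total burnt (originally-T cells now '.'): 16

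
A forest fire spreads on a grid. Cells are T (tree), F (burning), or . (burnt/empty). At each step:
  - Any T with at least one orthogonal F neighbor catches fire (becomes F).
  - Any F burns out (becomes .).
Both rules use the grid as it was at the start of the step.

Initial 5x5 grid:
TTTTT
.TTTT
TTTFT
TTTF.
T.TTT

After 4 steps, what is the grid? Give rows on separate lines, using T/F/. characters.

Step 1: 5 trees catch fire, 2 burn out
  TTTTT
  .TTFT
  TTF.F
  TTF..
  T.TFT
Step 2: 7 trees catch fire, 5 burn out
  TTTFT
  .TF.F
  TF...
  TF...
  T.F.F
Step 3: 5 trees catch fire, 7 burn out
  TTF.F
  .F...
  F....
  F....
  T....
Step 4: 2 trees catch fire, 5 burn out
  TF...
  .....
  .....
  .....
  F....

TF...
.....
.....
.....
F....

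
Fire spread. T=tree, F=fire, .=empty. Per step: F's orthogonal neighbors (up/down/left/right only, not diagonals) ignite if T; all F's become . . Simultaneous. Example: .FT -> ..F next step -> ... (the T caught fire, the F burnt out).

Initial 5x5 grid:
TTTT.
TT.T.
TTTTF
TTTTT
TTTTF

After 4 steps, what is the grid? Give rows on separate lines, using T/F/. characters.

Step 1: 3 trees catch fire, 2 burn out
  TTTT.
  TT.T.
  TTTF.
  TTTTF
  TTTF.
Step 2: 4 trees catch fire, 3 burn out
  TTTT.
  TT.F.
  TTF..
  TTTF.
  TTF..
Step 3: 4 trees catch fire, 4 burn out
  TTTF.
  TT...
  TF...
  TTF..
  TF...
Step 4: 5 trees catch fire, 4 burn out
  TTF..
  TF...
  F....
  TF...
  F....

TTF..
TF...
F....
TF...
F....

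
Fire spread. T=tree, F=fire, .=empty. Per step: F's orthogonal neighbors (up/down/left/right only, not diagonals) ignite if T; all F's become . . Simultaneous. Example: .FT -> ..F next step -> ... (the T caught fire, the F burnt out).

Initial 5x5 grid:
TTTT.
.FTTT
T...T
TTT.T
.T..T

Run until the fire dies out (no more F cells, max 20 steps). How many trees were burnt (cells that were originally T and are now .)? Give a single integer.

Answer: 10

Derivation:
Step 1: +2 fires, +1 burnt (F count now 2)
Step 2: +3 fires, +2 burnt (F count now 3)
Step 3: +2 fires, +3 burnt (F count now 2)
Step 4: +1 fires, +2 burnt (F count now 1)
Step 5: +1 fires, +1 burnt (F count now 1)
Step 6: +1 fires, +1 burnt (F count now 1)
Step 7: +0 fires, +1 burnt (F count now 0)
Fire out after step 7
Initially T: 15, now '.': 20
Total burnt (originally-T cells now '.'): 10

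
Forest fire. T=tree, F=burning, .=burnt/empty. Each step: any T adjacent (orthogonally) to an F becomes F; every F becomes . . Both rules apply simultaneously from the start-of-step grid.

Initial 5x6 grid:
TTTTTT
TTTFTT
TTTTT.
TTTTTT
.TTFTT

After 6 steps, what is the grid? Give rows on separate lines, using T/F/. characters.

Step 1: 7 trees catch fire, 2 burn out
  TTTFTT
  TTF.FT
  TTTFT.
  TTTFTT
  .TF.FT
Step 2: 10 trees catch fire, 7 burn out
  TTF.FT
  TF...F
  TTF.F.
  TTF.FT
  .F...F
Step 3: 6 trees catch fire, 10 burn out
  TF...F
  F.....
  TF....
  TF...F
  ......
Step 4: 3 trees catch fire, 6 burn out
  F.....
  ......
  F.....
  F.....
  ......
Step 5: 0 trees catch fire, 3 burn out
  ......
  ......
  ......
  ......
  ......
Step 6: 0 trees catch fire, 0 burn out
  ......
  ......
  ......
  ......
  ......

......
......
......
......
......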